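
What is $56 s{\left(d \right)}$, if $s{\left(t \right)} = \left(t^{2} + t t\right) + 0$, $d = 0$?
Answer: $0$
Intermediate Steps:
$s{\left(t \right)} = 2 t^{2}$ ($s{\left(t \right)} = \left(t^{2} + t^{2}\right) + 0 = 2 t^{2} + 0 = 2 t^{2}$)
$56 s{\left(d \right)} = 56 \cdot 2 \cdot 0^{2} = 56 \cdot 2 \cdot 0 = 56 \cdot 0 = 0$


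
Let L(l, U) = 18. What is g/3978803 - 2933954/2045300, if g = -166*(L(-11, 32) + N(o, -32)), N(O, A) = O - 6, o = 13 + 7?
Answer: -5842244805331/4068922887950 ≈ -1.4358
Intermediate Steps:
o = 20
N(O, A) = -6 + O
g = -5312 (g = -166*(18 + (-6 + 20)) = -166*(18 + 14) = -166*32 = -5312)
g/3978803 - 2933954/2045300 = -5312/3978803 - 2933954/2045300 = -5312*1/3978803 - 2933954*1/2045300 = -5312/3978803 - 1466977/1022650 = -5842244805331/4068922887950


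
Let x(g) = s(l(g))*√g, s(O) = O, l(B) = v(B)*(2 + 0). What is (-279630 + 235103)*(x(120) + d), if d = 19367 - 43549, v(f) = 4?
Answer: 1076751914 - 712432*√30 ≈ 1.0728e+9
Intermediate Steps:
l(B) = 8 (l(B) = 4*(2 + 0) = 4*2 = 8)
d = -24182
x(g) = 8*√g
(-279630 + 235103)*(x(120) + d) = (-279630 + 235103)*(8*√120 - 24182) = -44527*(8*(2*√30) - 24182) = -44527*(16*√30 - 24182) = -44527*(-24182 + 16*√30) = 1076751914 - 712432*√30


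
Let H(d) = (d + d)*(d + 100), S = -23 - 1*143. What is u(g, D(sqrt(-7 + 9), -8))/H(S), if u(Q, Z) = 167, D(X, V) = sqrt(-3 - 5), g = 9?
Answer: 167/21912 ≈ 0.0076214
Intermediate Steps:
D(X, V) = 2*I*sqrt(2) (D(X, V) = sqrt(-8) = 2*I*sqrt(2))
S = -166 (S = -23 - 143 = -166)
H(d) = 2*d*(100 + d) (H(d) = (2*d)*(100 + d) = 2*d*(100 + d))
u(g, D(sqrt(-7 + 9), -8))/H(S) = 167/((2*(-166)*(100 - 166))) = 167/((2*(-166)*(-66))) = 167/21912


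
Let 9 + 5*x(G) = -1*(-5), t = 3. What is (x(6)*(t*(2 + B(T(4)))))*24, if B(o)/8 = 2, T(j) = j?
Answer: -5184/5 ≈ -1036.8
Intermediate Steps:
x(G) = -4/5 (x(G) = -9/5 + (-1*(-5))/5 = -9/5 + (1/5)*5 = -9/5 + 1 = -4/5)
B(o) = 16 (B(o) = 8*2 = 16)
(x(6)*(t*(2 + B(T(4)))))*24 = -12*(2 + 16)/5*24 = -12*18/5*24 = -4/5*54*24 = -216/5*24 = -5184/5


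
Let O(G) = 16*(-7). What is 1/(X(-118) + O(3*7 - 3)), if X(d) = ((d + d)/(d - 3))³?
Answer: -1771561/185270576 ≈ -0.0095620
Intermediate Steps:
O(G) = -112
X(d) = 8*d³/(-3 + d)³ (X(d) = ((2*d)/(-3 + d))³ = (2*d/(-3 + d))³ = 8*d³/(-3 + d)³)
1/(X(-118) + O(3*7 - 3)) = 1/(8*(-118)³/(-3 - 118)³ - 112) = 1/(8*(-1643032)/(-121)³ - 112) = 1/(8*(-1643032)*(-1/1771561) - 112) = 1/(13144256/1771561 - 112) = 1/(-185270576/1771561) = -1771561/185270576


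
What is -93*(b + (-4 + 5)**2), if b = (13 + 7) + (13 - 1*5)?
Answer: -2697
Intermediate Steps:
b = 28 (b = 20 + (13 - 5) = 20 + 8 = 28)
-93*(b + (-4 + 5)**2) = -93*(28 + (-4 + 5)**2) = -93*(28 + 1**2) = -93*(28 + 1) = -93*29 = -2697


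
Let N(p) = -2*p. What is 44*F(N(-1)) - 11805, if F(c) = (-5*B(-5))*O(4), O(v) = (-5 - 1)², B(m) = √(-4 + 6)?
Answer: -11805 - 7920*√2 ≈ -23006.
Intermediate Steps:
B(m) = √2
O(v) = 36 (O(v) = (-6)² = 36)
F(c) = -180*√2 (F(c) = -5*√2*36 = -180*√2)
44*F(N(-1)) - 11805 = 44*(-180*√2) - 11805 = -7920*√2 - 11805 = -11805 - 7920*√2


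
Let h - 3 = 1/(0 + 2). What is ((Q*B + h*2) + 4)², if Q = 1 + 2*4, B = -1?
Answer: 4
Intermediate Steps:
h = 7/2 (h = 3 + 1/(0 + 2) = 3 + 1/2 = 3 + ½ = 7/2 ≈ 3.5000)
Q = 9 (Q = 1 + 8 = 9)
((Q*B + h*2) + 4)² = ((9*(-1) + (7/2)*2) + 4)² = ((-9 + 7) + 4)² = (-2 + 4)² = 2² = 4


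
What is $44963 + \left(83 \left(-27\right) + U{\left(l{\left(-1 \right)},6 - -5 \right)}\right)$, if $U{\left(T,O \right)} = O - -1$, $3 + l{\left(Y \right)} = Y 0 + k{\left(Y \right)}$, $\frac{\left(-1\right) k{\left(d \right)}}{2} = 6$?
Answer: $42734$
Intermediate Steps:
$k{\left(d \right)} = -12$ ($k{\left(d \right)} = \left(-2\right) 6 = -12$)
$l{\left(Y \right)} = -15$ ($l{\left(Y \right)} = -3 + \left(Y 0 - 12\right) = -3 + \left(0 - 12\right) = -3 - 12 = -15$)
$U{\left(T,O \right)} = 1 + O$ ($U{\left(T,O \right)} = O + 1 = 1 + O$)
$44963 + \left(83 \left(-27\right) + U{\left(l{\left(-1 \right)},6 - -5 \right)}\right) = 44963 + \left(83 \left(-27\right) + \left(1 + \left(6 - -5\right)\right)\right) = 44963 + \left(-2241 + \left(1 + \left(6 + 5\right)\right)\right) = 44963 + \left(-2241 + \left(1 + 11\right)\right) = 44963 + \left(-2241 + 12\right) = 44963 - 2229 = 42734$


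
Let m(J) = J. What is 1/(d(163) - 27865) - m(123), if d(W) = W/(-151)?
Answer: -517556845/4207778 ≈ -123.00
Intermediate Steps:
d(W) = -W/151 (d(W) = W*(-1/151) = -W/151)
1/(d(163) - 27865) - m(123) = 1/(-1/151*163 - 27865) - 1*123 = 1/(-163/151 - 27865) - 123 = 1/(-4207778/151) - 123 = -151/4207778 - 123 = -517556845/4207778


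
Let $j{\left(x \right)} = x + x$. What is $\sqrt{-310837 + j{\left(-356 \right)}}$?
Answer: $i \sqrt{311549} \approx 558.17 i$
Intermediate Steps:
$j{\left(x \right)} = 2 x$
$\sqrt{-310837 + j{\left(-356 \right)}} = \sqrt{-310837 + 2 \left(-356\right)} = \sqrt{-310837 - 712} = \sqrt{-311549} = i \sqrt{311549}$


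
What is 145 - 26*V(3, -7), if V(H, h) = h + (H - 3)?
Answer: 327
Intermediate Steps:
V(H, h) = -3 + H + h (V(H, h) = h + (-3 + H) = -3 + H + h)
145 - 26*V(3, -7) = 145 - 26*(-3 + 3 - 7) = 145 - 26*(-7) = 145 + 182 = 327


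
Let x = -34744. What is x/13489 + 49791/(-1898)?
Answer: -737574911/25602122 ≈ -28.809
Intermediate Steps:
x/13489 + 49791/(-1898) = -34744/13489 + 49791/(-1898) = -34744*1/13489 + 49791*(-1/1898) = -34744/13489 - 49791/1898 = -737574911/25602122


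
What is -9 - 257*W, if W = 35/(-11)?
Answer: 8896/11 ≈ 808.73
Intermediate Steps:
W = -35/11 (W = 35*(-1/11) = -35/11 ≈ -3.1818)
-9 - 257*W = -9 - 257*(-35/11) = -9 + 8995/11 = 8896/11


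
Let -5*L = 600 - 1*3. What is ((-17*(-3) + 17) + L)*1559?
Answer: -400663/5 ≈ -80133.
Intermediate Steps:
L = -597/5 (L = -(600 - 1*3)/5 = -(600 - 3)/5 = -1/5*597 = -597/5 ≈ -119.40)
((-17*(-3) + 17) + L)*1559 = ((-17*(-3) + 17) - 597/5)*1559 = ((51 + 17) - 597/5)*1559 = (68 - 597/5)*1559 = -257/5*1559 = -400663/5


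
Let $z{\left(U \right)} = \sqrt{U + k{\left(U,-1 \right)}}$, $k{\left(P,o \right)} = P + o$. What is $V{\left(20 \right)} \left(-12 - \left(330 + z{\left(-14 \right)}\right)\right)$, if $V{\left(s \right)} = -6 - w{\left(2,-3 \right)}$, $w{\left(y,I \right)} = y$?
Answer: $2736 + 8 i \sqrt{29} \approx 2736.0 + 43.081 i$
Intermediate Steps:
$z{\left(U \right)} = \sqrt{-1 + 2 U}$ ($z{\left(U \right)} = \sqrt{U + \left(U - 1\right)} = \sqrt{U + \left(-1 + U\right)} = \sqrt{-1 + 2 U}$)
$V{\left(s \right)} = -8$ ($V{\left(s \right)} = -6 - 2 = -8$)
$V{\left(20 \right)} \left(-12 - \left(330 + z{\left(-14 \right)}\right)\right) = - 8 \left(-12 - \left(330 + \sqrt{-1 + 2 \left(-14\right)}\right)\right) = - 8 \left(-12 - \left(330 + \sqrt{-1 - 28}\right)\right) = - 8 \left(-12 - \left(330 + \sqrt{-29}\right)\right) = - 8 \left(-12 - \left(330 + i \sqrt{29}\right)\right) = - 8 \left(-342 - i \sqrt{29}\right) = 2736 + 8 i \sqrt{29}$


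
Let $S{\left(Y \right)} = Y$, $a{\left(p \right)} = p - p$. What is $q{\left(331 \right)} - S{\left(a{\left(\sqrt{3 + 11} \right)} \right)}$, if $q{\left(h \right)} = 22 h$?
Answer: $7282$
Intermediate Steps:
$a{\left(p \right)} = 0$
$q{\left(331 \right)} - S{\left(a{\left(\sqrt{3 + 11} \right)} \right)} = 22 \cdot 331 - 0 = 7282 + 0 = 7282$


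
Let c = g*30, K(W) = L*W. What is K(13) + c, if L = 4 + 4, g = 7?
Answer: 314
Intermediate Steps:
L = 8
K(W) = 8*W
c = 210 (c = 7*30 = 210)
K(13) + c = 8*13 + 210 = 104 + 210 = 314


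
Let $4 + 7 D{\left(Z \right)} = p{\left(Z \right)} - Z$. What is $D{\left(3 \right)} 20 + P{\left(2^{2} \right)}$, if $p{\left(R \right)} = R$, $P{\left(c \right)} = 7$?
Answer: $- \frac{31}{7} \approx -4.4286$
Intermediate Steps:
$D{\left(Z \right)} = - \frac{4}{7}$ ($D{\left(Z \right)} = - \frac{4}{7} + \frac{Z - Z}{7} = - \frac{4}{7} + \frac{1}{7} \cdot 0 = - \frac{4}{7} + 0 = - \frac{4}{7}$)
$D{\left(3 \right)} 20 + P{\left(2^{2} \right)} = \left(- \frac{4}{7}\right) 20 + 7 = - \frac{80}{7} + 7 = - \frac{31}{7}$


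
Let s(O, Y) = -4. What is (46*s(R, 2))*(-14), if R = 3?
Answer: 2576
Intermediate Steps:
(46*s(R, 2))*(-14) = (46*(-4))*(-14) = -184*(-14) = 2576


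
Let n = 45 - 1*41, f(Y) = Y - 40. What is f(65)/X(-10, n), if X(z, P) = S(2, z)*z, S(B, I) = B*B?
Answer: -5/8 ≈ -0.62500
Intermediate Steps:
S(B, I) = B²
f(Y) = -40 + Y
n = 4 (n = 45 - 41 = 4)
X(z, P) = 4*z (X(z, P) = 2²*z = 4*z)
f(65)/X(-10, n) = (-40 + 65)/((4*(-10))) = 25/(-40) = 25*(-1/40) = -5/8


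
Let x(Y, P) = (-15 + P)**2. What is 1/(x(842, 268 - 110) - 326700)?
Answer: -1/306251 ≈ -3.2653e-6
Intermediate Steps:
1/(x(842, 268 - 110) - 326700) = 1/((-15 + (268 - 110))**2 - 326700) = 1/((-15 + 158)**2 - 326700) = 1/(143**2 - 326700) = 1/(20449 - 326700) = 1/(-306251) = -1/306251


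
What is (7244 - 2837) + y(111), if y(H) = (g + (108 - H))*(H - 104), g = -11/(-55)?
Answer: 21937/5 ≈ 4387.4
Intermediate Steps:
g = ⅕ (g = -11*(-1/55) = ⅕ ≈ 0.20000)
y(H) = (-104 + H)*(541/5 - H) (y(H) = (⅕ + (108 - H))*(H - 104) = (541/5 - H)*(-104 + H) = (-104 + H)*(541/5 - H))
(7244 - 2837) + y(111) = (7244 - 2837) + (-56264/5 - 1*111² + (1061/5)*111) = 4407 + (-56264/5 - 1*12321 + 117771/5) = 4407 + (-56264/5 - 12321 + 117771/5) = 4407 - 98/5 = 21937/5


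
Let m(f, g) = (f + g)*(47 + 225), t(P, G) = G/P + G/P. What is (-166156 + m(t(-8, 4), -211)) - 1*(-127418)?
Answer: -96402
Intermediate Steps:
t(P, G) = 2*G/P
m(f, g) = 272*f + 272*g (m(f, g) = (f + g)*272 = 272*f + 272*g)
(-166156 + m(t(-8, 4), -211)) - 1*(-127418) = (-166156 + (272*(2*4/(-8)) + 272*(-211))) - 1*(-127418) = (-166156 + (272*(2*4*(-⅛)) - 57392)) + 127418 = (-166156 + (272*(-1) - 57392)) + 127418 = (-166156 + (-272 - 57392)) + 127418 = (-166156 - 57664) + 127418 = -223820 + 127418 = -96402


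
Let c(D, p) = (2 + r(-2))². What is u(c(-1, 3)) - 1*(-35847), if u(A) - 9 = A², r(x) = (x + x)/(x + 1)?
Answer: 37152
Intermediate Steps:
r(x) = 2*x/(1 + x) (r(x) = (2*x)/(1 + x) = 2*x/(1 + x))
c(D, p) = 36 (c(D, p) = (2 + 2*(-2)/(1 - 2))² = (2 + 2*(-2)/(-1))² = (2 + 2*(-2)*(-1))² = (2 + 4)² = 6² = 36)
u(A) = 9 + A²
u(c(-1, 3)) - 1*(-35847) = (9 + 36²) - 1*(-35847) = (9 + 1296) + 35847 = 1305 + 35847 = 37152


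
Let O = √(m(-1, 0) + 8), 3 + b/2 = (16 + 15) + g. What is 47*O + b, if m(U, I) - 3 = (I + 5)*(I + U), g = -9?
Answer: 38 + 47*√6 ≈ 153.13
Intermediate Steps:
m(U, I) = 3 + (5 + I)*(I + U) (m(U, I) = 3 + (I + 5)*(I + U) = 3 + (5 + I)*(I + U))
b = 38 (b = -6 + 2*((16 + 15) - 9) = -6 + 2*(31 - 9) = -6 + 2*22 = -6 + 44 = 38)
O = √6 (O = √((3 + 0² + 5*0 + 5*(-1) + 0*(-1)) + 8) = √((3 + 0 + 0 - 5 + 0) + 8) = √(-2 + 8) = √6 ≈ 2.4495)
47*O + b = 47*√6 + 38 = 38 + 47*√6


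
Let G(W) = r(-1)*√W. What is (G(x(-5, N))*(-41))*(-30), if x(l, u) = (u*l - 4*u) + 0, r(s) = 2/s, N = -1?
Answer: -7380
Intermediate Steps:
x(l, u) = -4*u + l*u (x(l, u) = (l*u - 4*u) + 0 = (-4*u + l*u) + 0 = -4*u + l*u)
G(W) = -2*√W (G(W) = (2/(-1))*√W = (2*(-1))*√W = -2*√W)
(G(x(-5, N))*(-41))*(-30) = (-2*√9*(-41))*(-30) = (-2*3*(-41))*(-30) = -6*(-41)*(-30) = 246*(-30) = -7380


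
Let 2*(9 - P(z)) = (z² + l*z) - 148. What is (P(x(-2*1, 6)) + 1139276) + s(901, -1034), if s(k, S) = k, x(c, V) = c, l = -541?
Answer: 1139717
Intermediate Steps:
P(z) = 83 - z²/2 + 541*z/2 (P(z) = 9 - ((z² - 541*z) - 148)/2 = 9 - (-148 + z² - 541*z)/2 = 9 + (74 - z²/2 + 541*z/2) = 83 - z²/2 + 541*z/2)
(P(x(-2*1, 6)) + 1139276) + s(901, -1034) = ((83 - (-2*1)²/2 + 541*(-2*1)/2) + 1139276) + 901 = ((83 - ½*(-2)² + (541/2)*(-2)) + 1139276) + 901 = ((83 - ½*4 - 541) + 1139276) + 901 = ((83 - 2 - 541) + 1139276) + 901 = (-460 + 1139276) + 901 = 1138816 + 901 = 1139717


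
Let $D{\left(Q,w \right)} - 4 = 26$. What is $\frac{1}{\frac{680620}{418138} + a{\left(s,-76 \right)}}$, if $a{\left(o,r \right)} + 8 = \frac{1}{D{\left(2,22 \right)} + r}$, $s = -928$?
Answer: $- \frac{9617174}{61492201} \approx -0.1564$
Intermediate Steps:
$D{\left(Q,w \right)} = 30$ ($D{\left(Q,w \right)} = 4 + 26 = 30$)
$a{\left(o,r \right)} = -8 + \frac{1}{30 + r}$
$\frac{1}{\frac{680620}{418138} + a{\left(s,-76 \right)}} = \frac{1}{\frac{680620}{418138} + \frac{-239 - -608}{30 - 76}} = \frac{1}{680620 \cdot \frac{1}{418138} + \frac{-239 + 608}{-46}} = \frac{1}{\frac{340310}{209069} - \frac{369}{46}} = \frac{1}{- \frac{61492201}{9617174}} = - \frac{9617174}{61492201}$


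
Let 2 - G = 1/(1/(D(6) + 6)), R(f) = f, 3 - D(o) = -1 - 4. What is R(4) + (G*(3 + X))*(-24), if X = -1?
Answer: 580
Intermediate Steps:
D(o) = 8 (D(o) = 3 - (-1 - 4) = 3 - 1*(-5) = 3 + 5 = 8)
G = -12 (G = 2 - 1/(1/(8 + 6)) = 2 - 1/(1/14) = 2 - 1/(1*(1/14)) = 2 - 1/1/14 = 2 - 1*14 = 2 - 14 = -12)
R(4) + (G*(3 + X))*(-24) = 4 - 12*(3 - 1)*(-24) = 4 - 12*2*(-24) = 4 - 24*(-24) = 4 + 576 = 580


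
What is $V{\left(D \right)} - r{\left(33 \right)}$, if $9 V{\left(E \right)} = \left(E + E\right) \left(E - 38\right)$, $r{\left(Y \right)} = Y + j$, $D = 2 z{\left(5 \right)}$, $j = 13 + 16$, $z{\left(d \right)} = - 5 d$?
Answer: $\frac{8242}{9} \approx 915.78$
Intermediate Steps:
$j = 29$
$D = -50$ ($D = 2 \left(\left(-5\right) 5\right) = 2 \left(-25\right) = -50$)
$r{\left(Y \right)} = 29 + Y$ ($r{\left(Y \right)} = Y + 29 = 29 + Y$)
$V{\left(E \right)} = \frac{2 E \left(-38 + E\right)}{9}$ ($V{\left(E \right)} = \frac{\left(E + E\right) \left(E - 38\right)}{9} = \frac{2 E \left(-38 + E\right)}{9}$)
$V{\left(D \right)} - r{\left(33 \right)} = \frac{2}{9} \left(-50\right) \left(-38 - 50\right) - \left(29 + 33\right) = \frac{2}{9} \left(-50\right) \left(-88\right) - 62 = \frac{8800}{9} - 62 = \frac{8242}{9}$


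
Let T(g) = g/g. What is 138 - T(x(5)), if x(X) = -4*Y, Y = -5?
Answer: 137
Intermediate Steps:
x(X) = 20 (x(X) = -4*(-5) = 20)
T(g) = 1
138 - T(x(5)) = 138 - 1*1 = 138 - 1 = 137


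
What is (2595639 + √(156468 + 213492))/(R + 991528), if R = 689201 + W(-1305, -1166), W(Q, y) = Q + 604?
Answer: 2595639/1680028 + √92490/840014 ≈ 1.5454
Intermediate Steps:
W(Q, y) = 604 + Q
R = 688500 (R = 689201 + (604 - 1305) = 689201 - 701 = 688500)
(2595639 + √(156468 + 213492))/(R + 991528) = (2595639 + √(156468 + 213492))/(688500 + 991528) = (2595639 + √369960)/1680028 = (2595639 + 2*√92490)*(1/1680028) = 2595639/1680028 + √92490/840014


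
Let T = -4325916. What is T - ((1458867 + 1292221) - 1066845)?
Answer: -6010159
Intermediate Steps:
T - ((1458867 + 1292221) - 1066845) = -4325916 - ((1458867 + 1292221) - 1066845) = -4325916 - (2751088 - 1066845) = -4325916 - 1*1684243 = -4325916 - 1684243 = -6010159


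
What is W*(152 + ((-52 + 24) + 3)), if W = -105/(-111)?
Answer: 4445/37 ≈ 120.14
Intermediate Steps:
W = 35/37 (W = -105*(-1/111) = 35/37 ≈ 0.94595)
W*(152 + ((-52 + 24) + 3)) = 35*(152 + ((-52 + 24) + 3))/37 = 35*(152 + (-28 + 3))/37 = 35*(152 - 25)/37 = (35/37)*127 = 4445/37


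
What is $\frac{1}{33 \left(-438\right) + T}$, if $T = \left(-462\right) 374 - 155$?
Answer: $- \frac{1}{187397} \approx -5.3363 \cdot 10^{-6}$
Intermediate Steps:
$T = -172943$ ($T = -172788 - 155 = -172943$)
$\frac{1}{33 \left(-438\right) + T} = \frac{1}{33 \left(-438\right) - 172943} = \frac{1}{-14454 - 172943} = \frac{1}{-187397} = - \frac{1}{187397}$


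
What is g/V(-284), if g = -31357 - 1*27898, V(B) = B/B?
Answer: -59255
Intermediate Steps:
V(B) = 1
g = -59255 (g = -31357 - 27898 = -59255)
g/V(-284) = -59255/1 = -59255*1 = -59255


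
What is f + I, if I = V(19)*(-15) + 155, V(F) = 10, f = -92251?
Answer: -92246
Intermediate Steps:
I = 5 (I = 10*(-15) + 155 = -150 + 155 = 5)
f + I = -92251 + 5 = -92246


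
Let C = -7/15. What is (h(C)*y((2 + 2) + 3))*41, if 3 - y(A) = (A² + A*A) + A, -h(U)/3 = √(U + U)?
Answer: 4182*I*√210/5 ≈ 12121.0*I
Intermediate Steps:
C = -7/15 (C = -7*1/15 = -7/15 ≈ -0.46667)
h(U) = -3*√2*√U (h(U) = -3*√(U + U) = -3*√2*√U)
y(A) = 3 - A - 2*A² (y(A) = 3 - ((A² + A*A) + A) = 3 - ((A² + A²) + A) = 3 - (2*A² + A) = 3 - (A + 2*A²) = 3 + (-A - 2*A²) = 3 - A - 2*A²)
(h(C)*y((2 + 2) + 3))*41 = ((-3*√2*√(-7/15))*(3 - ((2 + 2) + 3) - 2*((2 + 2) + 3)²))*41 = ((-3*√2*I*√105/15)*(3 - (4 + 3) - 2*(4 + 3)²))*41 = ((-I*√210/5)*(3 - 1*7 - 2*7²))*41 = ((-I*√210/5)*(3 - 7 - 2*49))*41 = ((-I*√210/5)*(3 - 7 - 98))*41 = (-I*√210/5*(-102))*41 = (102*I*√210/5)*41 = 4182*I*√210/5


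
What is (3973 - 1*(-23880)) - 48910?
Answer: -21057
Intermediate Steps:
(3973 - 1*(-23880)) - 48910 = (3973 + 23880) - 48910 = 27853 - 48910 = -21057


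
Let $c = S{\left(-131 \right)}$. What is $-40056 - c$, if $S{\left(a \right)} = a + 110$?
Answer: $-40035$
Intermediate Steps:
$S{\left(a \right)} = 110 + a$
$c = -21$ ($c = 110 - 131 = -21$)
$-40056 - c = -40056 - -21 = -40056 + 21 = -40035$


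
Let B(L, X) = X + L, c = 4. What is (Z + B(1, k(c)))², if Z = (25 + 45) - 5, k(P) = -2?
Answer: 4096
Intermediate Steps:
Z = 65 (Z = 70 - 5 = 65)
B(L, X) = L + X
(Z + B(1, k(c)))² = (65 + (1 - 2))² = (65 - 1)² = 64² = 4096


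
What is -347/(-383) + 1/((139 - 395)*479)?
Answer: 42550145/46964992 ≈ 0.90600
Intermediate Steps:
-347/(-383) + 1/((139 - 395)*479) = -347*(-1/383) + (1/479)/(-256) = 347/383 - 1/256*1/479 = 347/383 - 1/122624 = 42550145/46964992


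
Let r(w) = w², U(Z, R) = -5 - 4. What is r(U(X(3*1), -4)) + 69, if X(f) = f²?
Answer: 150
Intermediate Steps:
U(Z, R) = -9
r(U(X(3*1), -4)) + 69 = (-9)² + 69 = 81 + 69 = 150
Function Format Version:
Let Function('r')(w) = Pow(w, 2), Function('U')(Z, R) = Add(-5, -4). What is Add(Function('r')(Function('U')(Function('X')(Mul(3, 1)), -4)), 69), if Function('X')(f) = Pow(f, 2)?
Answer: 150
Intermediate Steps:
Function('U')(Z, R) = -9
Add(Function('r')(Function('U')(Function('X')(Mul(3, 1)), -4)), 69) = Add(Pow(-9, 2), 69) = Add(81, 69) = 150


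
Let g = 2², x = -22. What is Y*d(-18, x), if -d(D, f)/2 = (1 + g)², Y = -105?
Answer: 5250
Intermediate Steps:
g = 4
d(D, f) = -50 (d(D, f) = -2*(1 + 4)² = -2*5² = -2*25 = -50)
Y*d(-18, x) = -105*(-50) = 5250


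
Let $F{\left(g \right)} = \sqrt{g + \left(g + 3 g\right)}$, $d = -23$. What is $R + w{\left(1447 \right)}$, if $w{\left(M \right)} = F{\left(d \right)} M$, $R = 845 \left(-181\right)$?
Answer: $-152945 + 1447 i \sqrt{115} \approx -1.5295 \cdot 10^{5} + 15517.0 i$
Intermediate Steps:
$R = -152945$
$F{\left(g \right)} = \sqrt{5} \sqrt{g}$ ($F{\left(g \right)} = \sqrt{g + 4 g} = \sqrt{5 g} = \sqrt{5} \sqrt{g}$)
$w{\left(M \right)} = i M \sqrt{115}$ ($w{\left(M \right)} = \sqrt{5} \sqrt{-23} M = \sqrt{5} i \sqrt{23} M = i \sqrt{115} M = i M \sqrt{115}$)
$R + w{\left(1447 \right)} = -152945 + i 1447 \sqrt{115} = -152945 + 1447 i \sqrt{115}$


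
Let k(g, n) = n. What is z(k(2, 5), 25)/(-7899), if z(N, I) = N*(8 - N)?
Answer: -5/2633 ≈ -0.0018990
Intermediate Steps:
z(k(2, 5), 25)/(-7899) = (5*(8 - 1*5))/(-7899) = (5*(8 - 5))*(-1/7899) = (5*3)*(-1/7899) = 15*(-1/7899) = -5/2633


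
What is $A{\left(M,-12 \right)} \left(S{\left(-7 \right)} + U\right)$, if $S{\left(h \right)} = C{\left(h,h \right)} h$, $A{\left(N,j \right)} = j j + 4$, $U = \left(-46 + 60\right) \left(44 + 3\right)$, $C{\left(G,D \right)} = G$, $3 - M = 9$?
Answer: $104636$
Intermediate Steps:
$M = -6$ ($M = 3 - 9 = -6$)
$U = 658$ ($U = 14 \cdot 47 = 658$)
$A{\left(N,j \right)} = 4 + j^{2}$ ($A{\left(N,j \right)} = j^{2} + 4 = 4 + j^{2}$)
$S{\left(h \right)} = h^{2}$ ($S{\left(h \right)} = h h = h^{2}$)
$A{\left(M,-12 \right)} \left(S{\left(-7 \right)} + U\right) = \left(4 + \left(-12\right)^{2}\right) \left(\left(-7\right)^{2} + 658\right) = \left(4 + 144\right) \left(49 + 658\right) = 148 \cdot 707 = 104636$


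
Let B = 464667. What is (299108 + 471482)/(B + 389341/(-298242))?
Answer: 229822302780/138582826073 ≈ 1.6584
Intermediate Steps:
(299108 + 471482)/(B + 389341/(-298242)) = (299108 + 471482)/(464667 + 389341/(-298242)) = 770590/(464667 + 389341*(-1/298242)) = 770590/(464667 - 389341/298242) = 770590/(138582826073/298242) = 770590*(298242/138582826073) = 229822302780/138582826073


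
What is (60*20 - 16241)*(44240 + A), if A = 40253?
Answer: -1270859213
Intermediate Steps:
(60*20 - 16241)*(44240 + A) = (60*20 - 16241)*(44240 + 40253) = (1200 - 16241)*84493 = -15041*84493 = -1270859213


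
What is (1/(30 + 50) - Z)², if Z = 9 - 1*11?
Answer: 25921/6400 ≈ 4.0502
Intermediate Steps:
Z = -2 (Z = 9 - 11 = -2)
(1/(30 + 50) - Z)² = (1/(30 + 50) - 1*(-2))² = (1/80 + 2)² = (161/80)² = 25921/6400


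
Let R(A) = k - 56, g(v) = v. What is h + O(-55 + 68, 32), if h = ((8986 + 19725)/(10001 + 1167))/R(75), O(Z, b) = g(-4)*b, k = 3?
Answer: -75792423/591904 ≈ -128.05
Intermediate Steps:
R(A) = -53 (R(A) = 3 - 56 = -53)
O(Z, b) = -4*b
h = -28711/591904 (h = ((8986 + 19725)/(10001 + 1167))/(-53) = (28711/11168)*(-1/53) = -28711/591904 ≈ -0.048506)
h + O(-55 + 68, 32) = -28711/591904 - 4*32 = -28711/591904 - 128 = -75792423/591904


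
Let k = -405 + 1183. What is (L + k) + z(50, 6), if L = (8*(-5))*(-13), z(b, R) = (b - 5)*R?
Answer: 1568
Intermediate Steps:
z(b, R) = R*(-5 + b) (z(b, R) = (-5 + b)*R = R*(-5 + b))
k = 778
L = 520 (L = -40*(-13) = 520)
(L + k) + z(50, 6) = (520 + 778) + 6*(-5 + 50) = 1298 + 6*45 = 1298 + 270 = 1568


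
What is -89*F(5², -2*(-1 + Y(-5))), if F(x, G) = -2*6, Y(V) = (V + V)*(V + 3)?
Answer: 1068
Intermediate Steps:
Y(V) = 2*V*(3 + V) (Y(V) = (2*V)*(3 + V) = 2*V*(3 + V))
F(x, G) = -12
-89*F(5², -2*(-1 + Y(-5))) = -89*(-12) = 1068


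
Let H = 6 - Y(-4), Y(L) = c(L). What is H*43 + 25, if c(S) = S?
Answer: 455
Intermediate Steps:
Y(L) = L
H = 10 (H = 6 - 1*(-4) = 6 + 4 = 10)
H*43 + 25 = 10*43 + 25 = 430 + 25 = 455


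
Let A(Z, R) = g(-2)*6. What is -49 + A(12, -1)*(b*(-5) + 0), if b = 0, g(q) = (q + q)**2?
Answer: -49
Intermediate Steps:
g(q) = 4*q**2 (g(q) = (2*q)**2 = 4*q**2)
A(Z, R) = 96 (A(Z, R) = (4*(-2)**2)*6 = (4*4)*6 = 16*6 = 96)
-49 + A(12, -1)*(b*(-5) + 0) = -49 + 96*(0*(-5) + 0) = -49 + 96*(0 + 0) = -49 + 96*0 = -49 + 0 = -49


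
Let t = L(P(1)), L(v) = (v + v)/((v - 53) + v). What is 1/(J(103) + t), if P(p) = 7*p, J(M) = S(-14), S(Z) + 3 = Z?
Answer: -39/677 ≈ -0.057607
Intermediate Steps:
S(Z) = -3 + Z
J(M) = -17 (J(M) = -3 - 14 = -17)
L(v) = 2*v/(-53 + 2*v) (L(v) = (2*v)/((-53 + v) + v) = (2*v)/(-53 + 2*v) = 2*v/(-53 + 2*v))
t = -14/39 (t = 2*(7*1)/(-53 + 2*(7*1)) = 2*7/(-53 + 2*7) = 2*7/(-53 + 14) = 2*7/(-39) = 2*7*(-1/39) = -14/39 ≈ -0.35897)
1/(J(103) + t) = 1/(-17 - 14/39) = 1/(-677/39) = -39/677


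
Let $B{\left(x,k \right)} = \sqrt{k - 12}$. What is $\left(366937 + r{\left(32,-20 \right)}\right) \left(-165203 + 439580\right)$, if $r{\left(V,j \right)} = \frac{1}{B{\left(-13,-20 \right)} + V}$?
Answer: $\frac{1107469897198}{11} - \frac{91459 i \sqrt{2}}{88} \approx 1.0068 \cdot 10^{11} - 1469.8 i$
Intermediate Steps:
$B{\left(x,k \right)} = \sqrt{-12 + k}$
$r{\left(V,j \right)} = \frac{1}{V + 4 i \sqrt{2}}$ ($r{\left(V,j \right)} = \frac{1}{\sqrt{-12 - 20} + V} = \frac{1}{\sqrt{-32} + V} = \frac{1}{4 i \sqrt{2} + V} = \frac{1}{V + 4 i \sqrt{2}}$)
$\left(366937 + r{\left(32,-20 \right)}\right) \left(-165203 + 439580\right) = \left(366937 + \frac{1}{32 + 4 i \sqrt{2}}\right) \left(-165203 + 439580\right) = \left(366937 + \frac{1}{32 + 4 i \sqrt{2}}\right) 274377 = 100679073249 + \frac{274377}{32 + 4 i \sqrt{2}}$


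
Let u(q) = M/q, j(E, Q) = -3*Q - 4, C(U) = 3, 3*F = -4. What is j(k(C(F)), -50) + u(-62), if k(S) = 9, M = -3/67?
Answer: 606487/4154 ≈ 146.00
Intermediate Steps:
M = -3/67 (M = -3*1/67 = -3/67 ≈ -0.044776)
F = -4/3 (F = (⅓)*(-4) = -4/3 ≈ -1.3333)
j(E, Q) = -4 - 3*Q
u(q) = -3/(67*q)
j(k(C(F)), -50) + u(-62) = (-4 - 3*(-50)) - 3/67/(-62) = (-4 + 150) - 3/67*(-1/62) = 146 + 3/4154 = 606487/4154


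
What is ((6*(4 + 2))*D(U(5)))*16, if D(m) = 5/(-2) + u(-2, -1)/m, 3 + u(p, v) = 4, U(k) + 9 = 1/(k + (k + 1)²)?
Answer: -34596/23 ≈ -1504.2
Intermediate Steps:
U(k) = -9 + 1/(k + (1 + k)²) (U(k) = -9 + 1/(k + (k + 1)²) = -9 + 1/(k + (1 + k)²))
u(p, v) = 1 (u(p, v) = -3 + 4 = 1)
D(m) = -5/2 + 1/m (D(m) = 5/(-2) + 1/m = 5*(-½) + 1/m = -5/2 + 1/m)
((6*(4 + 2))*D(U(5)))*16 = ((6*(4 + 2))*(-5/2 + 1/((1 - 9*5 - 9*(1 + 5)²)/(5 + (1 + 5)²))))*16 = ((6*6)*(-5/2 + 1/((1 - 45 - 9*6²)/(5 + 6²))))*16 = (36*(-5/2 + 1/((1 - 45 - 9*36)/(5 + 36))))*16 = (36*(-5/2 + 1/((1 - 45 - 324)/41)))*16 = (36*(-5/2 + 1/((1/41)*(-368))))*16 = (36*(-5/2 + 1/(-368/41)))*16 = (36*(-5/2 - 41/368))*16 = (36*(-961/368))*16 = -8649/92*16 = -34596/23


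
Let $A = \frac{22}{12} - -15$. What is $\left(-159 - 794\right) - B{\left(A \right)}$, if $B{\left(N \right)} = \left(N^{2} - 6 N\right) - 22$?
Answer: $- \frac{40081}{36} \approx -1113.4$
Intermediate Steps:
$A = \frac{101}{6}$ ($A = 22 \cdot \frac{1}{12} + 15 = \frac{11}{6} + 15 = \frac{101}{6} \approx 16.833$)
$B{\left(N \right)} = -22 + N^{2} - 6 N$
$\left(-159 - 794\right) - B{\left(A \right)} = \left(-159 - 794\right) - \left(-22 + \left(\frac{101}{6}\right)^{2} - 101\right) = \left(-159 - 794\right) - \left(-22 + \frac{10201}{36} - 101\right) = -953 - \frac{5773}{36} = - \frac{40081}{36}$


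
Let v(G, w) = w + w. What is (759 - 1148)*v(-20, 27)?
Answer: -21006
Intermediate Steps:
v(G, w) = 2*w
(759 - 1148)*v(-20, 27) = (759 - 1148)*(2*27) = -389*54 = -21006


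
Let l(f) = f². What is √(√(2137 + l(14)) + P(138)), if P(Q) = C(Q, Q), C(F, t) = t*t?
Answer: √(19044 + √2333) ≈ 138.17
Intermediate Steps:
C(F, t) = t²
P(Q) = Q²
√(√(2137 + l(14)) + P(138)) = √(√(2137 + 14²) + 138²) = √(√(2137 + 196) + 19044) = √(√2333 + 19044) = √(19044 + √2333)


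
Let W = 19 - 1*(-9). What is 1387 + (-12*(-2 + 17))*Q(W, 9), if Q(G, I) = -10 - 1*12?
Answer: 5347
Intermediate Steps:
W = 28 (W = 19 + 9 = 28)
Q(G, I) = -22 (Q(G, I) = -10 - 12 = -22)
1387 + (-12*(-2 + 17))*Q(W, 9) = 1387 - 12*(-2 + 17)*(-22) = 1387 - 12*15*(-22) = 1387 - 180*(-22) = 1387 + 3960 = 5347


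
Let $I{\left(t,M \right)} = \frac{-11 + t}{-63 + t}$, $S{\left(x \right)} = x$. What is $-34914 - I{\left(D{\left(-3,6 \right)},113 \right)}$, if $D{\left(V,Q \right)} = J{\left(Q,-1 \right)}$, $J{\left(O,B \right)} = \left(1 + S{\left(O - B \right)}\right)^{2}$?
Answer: $-34967$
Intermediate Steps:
$J{\left(O,B \right)} = \left(1 + O - B\right)^{2}$ ($J{\left(O,B \right)} = \left(1 - \left(B - O\right)\right)^{2} = \left(1 + O - B\right)^{2}$)
$D{\left(V,Q \right)} = \left(2 + Q\right)^{2}$ ($D{\left(V,Q \right)} = \left(1 + Q - -1\right)^{2} = \left(1 + Q + 1\right)^{2} = \left(2 + Q\right)^{2}$)
$I{\left(t,M \right)} = \frac{-11 + t}{-63 + t}$
$-34914 - I{\left(D{\left(-3,6 \right)},113 \right)} = -34914 - \frac{-11 + \left(2 + 6\right)^{2}}{-63 + \left(2 + 6\right)^{2}} = -34914 - \frac{-11 + 8^{2}}{-63 + 8^{2}} = -34914 - \frac{-11 + 64}{-63 + 64} = -34914 - 1^{-1} \cdot 53 = -34914 - 1 \cdot 53 = -34914 - 53 = -34967$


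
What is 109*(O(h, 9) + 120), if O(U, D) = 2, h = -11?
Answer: 13298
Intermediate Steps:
109*(O(h, 9) + 120) = 109*(2 + 120) = 109*122 = 13298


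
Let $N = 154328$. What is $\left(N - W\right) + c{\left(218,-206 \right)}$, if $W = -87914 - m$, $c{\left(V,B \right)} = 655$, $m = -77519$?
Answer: $165378$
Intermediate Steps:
$W = -10395$ ($W = -87914 - -77519 = -87914 + 77519 = -10395$)
$\left(N - W\right) + c{\left(218,-206 \right)} = \left(154328 - -10395\right) + 655 = \left(154328 + 10395\right) + 655 = 164723 + 655 = 165378$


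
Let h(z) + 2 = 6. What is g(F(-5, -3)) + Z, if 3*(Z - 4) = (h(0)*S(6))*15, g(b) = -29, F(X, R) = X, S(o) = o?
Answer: 95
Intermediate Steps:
h(z) = 4 (h(z) = -2 + 6 = 4)
Z = 124 (Z = 4 + ((4*6)*15)/3 = 4 + (24*15)/3 = 4 + (⅓)*360 = 4 + 120 = 124)
g(F(-5, -3)) + Z = -29 + 124 = 95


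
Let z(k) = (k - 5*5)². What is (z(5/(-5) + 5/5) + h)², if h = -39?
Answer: 343396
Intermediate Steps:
z(k) = (-25 + k)² (z(k) = (k - 25)² = (-25 + k)²)
(z(5/(-5) + 5/5) + h)² = ((-25 + (5/(-5) + 5/5))² - 39)² = ((-25 + (5*(-⅕) + 5*(⅕)))² - 39)² = ((-25 + (-1 + 1))² - 39)² = ((-25 + 0)² - 39)² = ((-25)² - 39)² = (625 - 39)² = 586² = 343396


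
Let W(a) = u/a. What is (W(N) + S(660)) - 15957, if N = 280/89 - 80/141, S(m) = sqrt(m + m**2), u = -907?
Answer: -527750463/32360 + 2*sqrt(109065) ≈ -15648.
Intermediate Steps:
N = 32360/12549 (N = 280*(1/89) - 80*1/141 = 280/89 - 80/141 = 32360/12549 ≈ 2.5787)
W(a) = -907/a
(W(N) + S(660)) - 15957 = (-907/32360/12549 + sqrt(660*(1 + 660))) - 15957 = (-907*12549/32360 + sqrt(660*661)) - 15957 = (-11381943/32360 + sqrt(436260)) - 15957 = (-11381943/32360 + 2*sqrt(109065)) - 15957 = -527750463/32360 + 2*sqrt(109065)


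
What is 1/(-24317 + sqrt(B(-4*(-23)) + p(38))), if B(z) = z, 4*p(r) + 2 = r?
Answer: -24317/591316388 - sqrt(101)/591316388 ≈ -4.1140e-5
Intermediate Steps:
p(r) = -1/2 + r/4
1/(-24317 + sqrt(B(-4*(-23)) + p(38))) = 1/(-24317 + sqrt(-4*(-23) + (-1/2 + (1/4)*38))) = 1/(-24317 + sqrt(92 + (-1/2 + 19/2))) = 1/(-24317 + sqrt(92 + 9)) = 1/(-24317 + sqrt(101))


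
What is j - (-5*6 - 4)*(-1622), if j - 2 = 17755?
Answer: -37391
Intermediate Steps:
j = 17757 (j = 2 + 17755 = 17757)
j - (-5*6 - 4)*(-1622) = 17757 - (-5*6 - 4)*(-1622) = 17757 - (-30 - 4)*(-1622) = 17757 - (-34)*(-1622) = 17757 - 1*55148 = 17757 - 55148 = -37391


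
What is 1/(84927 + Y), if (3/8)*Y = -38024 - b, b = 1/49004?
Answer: -36753/605334163 ≈ -6.0715e-5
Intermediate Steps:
b = 1/49004 ≈ 2.0406e-5
Y = -3726656194/36753 (Y = 8*(-38024 - 1*1/49004)/3 = 8*(-38024 - 1/49004)/3 = (8/3)*(-1863328097/49004) = -3726656194/36753 ≈ -1.0140e+5)
1/(84927 + Y) = 1/(84927 - 3726656194/36753) = 1/(-605334163/36753) = -36753/605334163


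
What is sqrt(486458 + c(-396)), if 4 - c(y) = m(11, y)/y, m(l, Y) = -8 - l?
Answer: sqrt(2119028263)/66 ≈ 697.47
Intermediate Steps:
c(y) = 4 + 19/y (c(y) = 4 - (-8 - 1*11)/y = 4 - (-8 - 11)/y = 4 - (-19)/y = 4 + 19/y)
sqrt(486458 + c(-396)) = sqrt(486458 + (4 + 19/(-396))) = sqrt(486458 + (4 + 19*(-1/396))) = sqrt(486458 + (4 - 19/396)) = sqrt(486458 + 1565/396) = sqrt(192638933/396) = sqrt(2119028263)/66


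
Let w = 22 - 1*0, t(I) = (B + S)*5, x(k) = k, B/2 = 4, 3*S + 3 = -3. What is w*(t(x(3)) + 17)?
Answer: 1034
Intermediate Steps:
S = -2 (S = -1 + (⅓)*(-3) = -1 - 1 = -2)
B = 8 (B = 2*4 = 8)
t(I) = 30 (t(I) = (8 - 2)*5 = 6*5 = 30)
w = 22 (w = 22 + 0 = 22)
w*(t(x(3)) + 17) = 22*(30 + 17) = 22*47 = 1034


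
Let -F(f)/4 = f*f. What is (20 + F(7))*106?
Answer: -18656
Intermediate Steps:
F(f) = -4*f**2 (F(f) = -4*f*f = -4*f**2)
(20 + F(7))*106 = (20 - 4*7**2)*106 = (20 - 4*49)*106 = (20 - 196)*106 = -176*106 = -18656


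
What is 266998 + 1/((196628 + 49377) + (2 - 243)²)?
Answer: 81190353829/304086 ≈ 2.6700e+5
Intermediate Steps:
266998 + 1/((196628 + 49377) + (2 - 243)²) = 266998 + 1/(246005 + (-241)²) = 266998 + 1/(246005 + 58081) = 266998 + 1/304086 = 81190353829/304086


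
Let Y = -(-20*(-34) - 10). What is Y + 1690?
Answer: 1020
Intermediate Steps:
Y = -670 (Y = -(680 - 10) = -1*670 = -670)
Y + 1690 = -670 + 1690 = 1020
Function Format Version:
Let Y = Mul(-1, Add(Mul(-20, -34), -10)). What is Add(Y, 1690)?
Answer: 1020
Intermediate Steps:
Y = -670 (Y = Mul(-1, Add(680, -10)) = Mul(-1, 670) = -670)
Add(Y, 1690) = Add(-670, 1690) = 1020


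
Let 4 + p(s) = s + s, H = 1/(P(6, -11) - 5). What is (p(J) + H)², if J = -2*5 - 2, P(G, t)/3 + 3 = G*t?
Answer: 35247969/44944 ≈ 784.26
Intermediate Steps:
P(G, t) = -9 + 3*G*t (P(G, t) = -9 + 3*(G*t) = -9 + 3*G*t)
H = -1/212 (H = 1/((-9 + 3*6*(-11)) - 5) = 1/((-9 - 198) - 5) = 1/(-207 - 5) = 1/(-212) = -1/212 ≈ -0.0047170)
J = -12 (J = -10 - 2 = -12)
p(s) = -4 + 2*s (p(s) = -4 + (s + s) = -4 + 2*s)
(p(J) + H)² = ((-4 + 2*(-12)) - 1/212)² = ((-4 - 24) - 1/212)² = (-28 - 1/212)² = (-5937/212)² = 35247969/44944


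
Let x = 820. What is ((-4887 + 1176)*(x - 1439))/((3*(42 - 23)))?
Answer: 765703/19 ≈ 40300.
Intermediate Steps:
((-4887 + 1176)*(x - 1439))/((3*(42 - 23))) = ((-4887 + 1176)*(820 - 1439))/((3*(42 - 23))) = (-3711*(-619))/((3*19)) = 2297109/57 = 2297109*(1/57) = 765703/19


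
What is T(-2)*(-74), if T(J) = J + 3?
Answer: -74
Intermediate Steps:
T(J) = 3 + J
T(-2)*(-74) = (3 - 2)*(-74) = 1*(-74) = -74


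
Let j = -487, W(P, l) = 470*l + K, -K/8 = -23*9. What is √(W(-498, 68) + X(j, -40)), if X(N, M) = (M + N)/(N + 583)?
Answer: √19359654/24 ≈ 183.33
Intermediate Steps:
K = 1656 (K = -(-184)*9 = -8*(-207) = 1656)
W(P, l) = 1656 + 470*l (W(P, l) = 470*l + 1656 = 1656 + 470*l)
X(N, M) = (M + N)/(583 + N)
√(W(-498, 68) + X(j, -40)) = √((1656 + 470*68) + (-40 - 487)/(583 - 487)) = √((1656 + 31960) - 527/96) = √(33616 + (1/96)*(-527)) = √(33616 - 527/96) = √(3226609/96) = √19359654/24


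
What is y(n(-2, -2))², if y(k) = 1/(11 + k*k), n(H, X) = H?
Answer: 1/225 ≈ 0.0044444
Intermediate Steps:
y(k) = 1/(11 + k²)
y(n(-2, -2))² = (1/(11 + (-2)²))² = (1/(11 + 4))² = (1/15)² = 1/225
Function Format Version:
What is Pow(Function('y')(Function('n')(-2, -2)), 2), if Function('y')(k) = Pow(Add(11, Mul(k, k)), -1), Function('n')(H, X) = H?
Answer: Rational(1, 225) ≈ 0.0044444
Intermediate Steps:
Function('y')(k) = Pow(Add(11, Pow(k, 2)), -1)
Pow(Function('y')(Function('n')(-2, -2)), 2) = Pow(Pow(Add(11, Pow(-2, 2)), -1), 2) = Pow(Pow(Add(11, 4), -1), 2) = Pow(Pow(15, -1), 2) = Pow(Rational(1, 15), 2) = Rational(1, 225)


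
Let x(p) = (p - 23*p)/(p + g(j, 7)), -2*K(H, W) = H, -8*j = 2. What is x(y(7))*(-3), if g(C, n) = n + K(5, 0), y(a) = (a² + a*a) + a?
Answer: 4620/73 ≈ 63.288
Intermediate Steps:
j = -¼ (j = -⅛*2 = -¼ ≈ -0.25000)
K(H, W) = -H/2
y(a) = a + 2*a² (y(a) = (a² + a²) + a = 2*a² + a = a + 2*a²)
g(C, n) = -5/2 + n (g(C, n) = n - ½*5 = n - 5/2 = -5/2 + n)
x(p) = -22*p/(9/2 + p) (x(p) = (p - 23*p)/(p + (-5/2 + 7)) = (-22*p)/(p + 9/2) = (-22*p)/(9/2 + p) = -22*p/(9/2 + p))
x(y(7))*(-3) = -44*7*(1 + 2*7)/(9 + 2*(7*(1 + 2*7)))*(-3) = -44*7*(1 + 14)/(9 + 2*(7*(1 + 14)))*(-3) = -44*7*15/(9 + 2*(7*15))*(-3) = -44*105/(9 + 2*105)*(-3) = -44*105/(9 + 210)*(-3) = -44*105/219*(-3) = -44*105*1/219*(-3) = -1540/73*(-3) = 4620/73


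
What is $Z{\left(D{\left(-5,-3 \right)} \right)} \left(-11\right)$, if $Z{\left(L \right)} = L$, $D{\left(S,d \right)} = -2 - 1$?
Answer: $33$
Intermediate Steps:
$D{\left(S,d \right)} = -3$ ($D{\left(S,d \right)} = -2 - 1 = -3$)
$Z{\left(D{\left(-5,-3 \right)} \right)} \left(-11\right) = \left(-3\right) \left(-11\right) = 33$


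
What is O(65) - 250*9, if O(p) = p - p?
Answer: -2250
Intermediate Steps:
O(p) = 0
O(65) - 250*9 = 0 - 250*9 = 0 - 2250 = -2250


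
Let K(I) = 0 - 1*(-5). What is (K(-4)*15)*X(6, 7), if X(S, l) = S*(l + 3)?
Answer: 4500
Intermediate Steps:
X(S, l) = S*(3 + l)
K(I) = 5 (K(I) = 0 + 5 = 5)
(K(-4)*15)*X(6, 7) = (5*15)*(6*(3 + 7)) = 75*(6*10) = 75*60 = 4500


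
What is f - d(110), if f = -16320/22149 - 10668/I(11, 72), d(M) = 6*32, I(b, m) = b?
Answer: -94414580/81213 ≈ -1162.6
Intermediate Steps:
d(M) = 192
f = -78821684/81213 (f = -16320/22149 - 10668/11 = -16320*1/22149 - 10668*1/11 = -5440/7383 - 10668/11 = -78821684/81213 ≈ -970.55)
f - d(110) = -78821684/81213 - 1*192 = -78821684/81213 - 192 = -94414580/81213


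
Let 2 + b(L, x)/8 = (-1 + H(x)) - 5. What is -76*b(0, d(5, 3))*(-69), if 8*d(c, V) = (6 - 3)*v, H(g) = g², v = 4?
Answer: -241224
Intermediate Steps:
d(c, V) = 3/2 (d(c, V) = ((6 - 3)*4)/8 = (3*4)/8 = (⅛)*12 = 3/2)
b(L, x) = -64 + 8*x² (b(L, x) = -16 + 8*((-1 + x²) - 5) = -16 + 8*(-6 + x²) = -16 + (-48 + 8*x²) = -64 + 8*x²)
-76*b(0, d(5, 3))*(-69) = -76*(-64 + 8*(3/2)²)*(-69) = -76*(-64 + 8*(9/4))*(-69) = -76*(-64 + 18)*(-69) = -76*(-46)*(-69) = 3496*(-69) = -241224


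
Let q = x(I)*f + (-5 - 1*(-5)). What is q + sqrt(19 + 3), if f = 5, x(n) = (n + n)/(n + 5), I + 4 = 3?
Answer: -5/2 + sqrt(22) ≈ 2.1904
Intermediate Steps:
I = -1 (I = -4 + 3 = -1)
x(n) = 2*n/(5 + n) (x(n) = (2*n)/(5 + n) = 2*n/(5 + n))
q = -5/2 (q = (2*(-1)/(5 - 1))*5 + (-5 - 1*(-5)) = (2*(-1)/4)*5 + (-5 + 5) = (2*(-1)*(1/4))*5 + 0 = -1/2*5 + 0 = -5/2 + 0 = -5/2 ≈ -2.5000)
q + sqrt(19 + 3) = -5/2 + sqrt(19 + 3) = -5/2 + sqrt(22)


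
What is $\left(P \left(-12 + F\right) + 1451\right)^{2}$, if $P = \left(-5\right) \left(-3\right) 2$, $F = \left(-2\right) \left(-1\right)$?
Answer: $1324801$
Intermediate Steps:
$F = 2$
$P = 30$ ($P = 15 \cdot 2 = 30$)
$\left(P \left(-12 + F\right) + 1451\right)^{2} = \left(30 \left(-12 + 2\right) + 1451\right)^{2} = \left(30 \left(-10\right) + 1451\right)^{2} = \left(-300 + 1451\right)^{2} = 1151^{2} = 1324801$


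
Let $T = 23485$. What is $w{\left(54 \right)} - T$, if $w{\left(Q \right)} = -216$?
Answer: $-23701$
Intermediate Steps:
$w{\left(54 \right)} - T = -216 - 23485 = -23701$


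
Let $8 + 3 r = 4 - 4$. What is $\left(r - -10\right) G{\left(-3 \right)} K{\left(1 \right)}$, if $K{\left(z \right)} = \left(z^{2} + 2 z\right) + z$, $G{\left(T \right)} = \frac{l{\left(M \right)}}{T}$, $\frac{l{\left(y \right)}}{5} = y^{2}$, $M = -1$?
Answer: $- \frac{440}{9} \approx -48.889$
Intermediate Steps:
$l{\left(y \right)} = 5 y^{2}$
$G{\left(T \right)} = \frac{5}{T}$ ($G{\left(T \right)} = \frac{5 \left(-1\right)^{2}}{T} = \frac{5 \cdot 1}{T} = \frac{5}{T}$)
$K{\left(z \right)} = z^{2} + 3 z$
$r = - \frac{8}{3}$ ($r = - \frac{8}{3} + \frac{4 - 4}{3} = - \frac{8}{3} + \frac{1}{3} \cdot 0 = - \frac{8}{3} + 0 = - \frac{8}{3} \approx -2.6667$)
$\left(r - -10\right) G{\left(-3 \right)} K{\left(1 \right)} = \left(- \frac{8}{3} - -10\right) \frac{5}{-3} \cdot 1 \left(3 + 1\right) = \left(- \frac{8}{3} + 10\right) 5 \left(- \frac{1}{3}\right) 1 \cdot 4 = \frac{22}{3} \left(- \frac{5}{3}\right) 4 = \left(- \frac{110}{9}\right) 4 = - \frac{440}{9}$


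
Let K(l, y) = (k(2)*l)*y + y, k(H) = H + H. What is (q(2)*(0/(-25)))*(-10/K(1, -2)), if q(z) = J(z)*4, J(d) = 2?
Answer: 0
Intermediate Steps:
k(H) = 2*H
K(l, y) = y + 4*l*y (K(l, y) = ((2*2)*l)*y + y = (4*l)*y + y = 4*l*y + y = y + 4*l*y)
q(z) = 8 (q(z) = 2*4 = 8)
(q(2)*(0/(-25)))*(-10/K(1, -2)) = (8*(0/(-25)))*(-10*(-1/(2*(1 + 4*1)))) = (8*(0*(-1/25)))*(-10*(-1/(2*(1 + 4)))) = (8*0)*(-10/((-2*5))) = 0*(-10/(-10)) = 0*(-10*(-1/10)) = 0*1 = 0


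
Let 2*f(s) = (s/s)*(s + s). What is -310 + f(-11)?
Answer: -321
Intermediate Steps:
f(s) = s (f(s) = ((s/s)*(s + s))/2 = (1*(2*s))/2 = (2*s)/2 = s)
-310 + f(-11) = -310 - 11 = -321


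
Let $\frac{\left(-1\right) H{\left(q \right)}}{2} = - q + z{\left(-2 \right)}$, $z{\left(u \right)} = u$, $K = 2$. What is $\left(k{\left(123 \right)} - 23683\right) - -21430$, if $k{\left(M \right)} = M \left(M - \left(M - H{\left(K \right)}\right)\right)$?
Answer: $-1269$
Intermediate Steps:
$H{\left(q \right)} = 4 + 2 q$ ($H{\left(q \right)} = - 2 \left(- q - 2\right) = - 2 \left(-2 - q\right) = 4 + 2 q$)
$k{\left(M \right)} = 8 M$ ($k{\left(M \right)} = M \left(M - \left(-8 + M\right)\right) = M 8 = 8 M$)
$\left(k{\left(123 \right)} - 23683\right) - -21430 = \left(8 \cdot 123 - 23683\right) - -21430 = \left(984 - 23683\right) + 21430 = -22699 + 21430 = -1269$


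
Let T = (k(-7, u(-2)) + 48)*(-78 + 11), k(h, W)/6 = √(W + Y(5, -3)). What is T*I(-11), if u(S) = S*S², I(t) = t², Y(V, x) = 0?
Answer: -389136 - 97284*I*√2 ≈ -3.8914e+5 - 1.3758e+5*I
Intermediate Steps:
u(S) = S³
k(h, W) = 6*√W (k(h, W) = 6*√(W + 0) = 6*√W)
T = -3216 - 804*I*√2 (T = (6*√((-2)³) + 48)*(-78 + 11) = (6*√(-8) + 48)*(-67) = (6*(2*I*√2) + 48)*(-67) = (12*I*√2 + 48)*(-67) = (48 + 12*I*√2)*(-67) = -3216 - 804*I*√2 ≈ -3216.0 - 1137.0*I)
T*I(-11) = (-3216 - 804*I*√2)*(-11)² = (-3216 - 804*I*√2)*121 = -389136 - 97284*I*√2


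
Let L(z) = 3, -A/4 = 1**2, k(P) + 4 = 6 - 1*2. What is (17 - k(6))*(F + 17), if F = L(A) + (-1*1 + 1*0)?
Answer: 323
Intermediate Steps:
k(P) = 0 (k(P) = -4 + (6 - 1*2) = -4 + (6 - 2) = -4 + 4 = 0)
A = -4 (A = -4*1**2 = -4*1 = -4)
F = 2 (F = 3 + (-1*1 + 1*0) = 3 + (-1 + 0) = 3 - 1 = 2)
(17 - k(6))*(F + 17) = (17 - 1*0)*(2 + 17) = (17 + 0)*19 = 17*19 = 323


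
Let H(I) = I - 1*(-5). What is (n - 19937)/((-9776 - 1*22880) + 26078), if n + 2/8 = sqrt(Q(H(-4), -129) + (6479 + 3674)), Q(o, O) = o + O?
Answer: 79749/26312 - 5*sqrt(401)/6578 ≈ 3.0157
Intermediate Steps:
H(I) = 5 + I (H(I) = I + 5 = 5 + I)
Q(o, O) = O + o
n = -1/4 + 5*sqrt(401) (n = -1/4 + sqrt((-129 + (5 - 4)) + (6479 + 3674)) = -1/4 + sqrt((-129 + 1) + 10153) = -1/4 + sqrt(-128 + 10153) = -1/4 + sqrt(10025) = -1/4 + 5*sqrt(401) ≈ 99.875)
(n - 19937)/((-9776 - 1*22880) + 26078) = ((-1/4 + 5*sqrt(401)) - 19937)/((-9776 - 1*22880) + 26078) = (-79749/4 + 5*sqrt(401))/((-9776 - 22880) + 26078) = (-79749/4 + 5*sqrt(401))/(-32656 + 26078) = (-79749/4 + 5*sqrt(401))/(-6578) = (-79749/4 + 5*sqrt(401))*(-1/6578) = 79749/26312 - 5*sqrt(401)/6578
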